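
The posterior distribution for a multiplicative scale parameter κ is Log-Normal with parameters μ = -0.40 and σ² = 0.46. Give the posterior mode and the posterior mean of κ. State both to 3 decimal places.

Mode = exp(μ − σ²) = exp(-0.86) = 0.423.
Mean = exp(μ + σ²/2) = exp(-0.170) = 0.844.
Mean > mode: the posterior has a right tail.

κ_MAP = 0.423, E[κ|data] = 0.844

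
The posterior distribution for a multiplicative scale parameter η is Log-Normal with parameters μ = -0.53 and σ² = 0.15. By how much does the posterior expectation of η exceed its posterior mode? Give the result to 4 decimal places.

0.1278

Mode = exp(μ − σ²) = exp(-0.68) = 0.5066.
Mean = exp(μ + σ²/2) = exp(-0.455) = 0.6344.
Difference = 0.6344 − 0.5066 = 0.1278.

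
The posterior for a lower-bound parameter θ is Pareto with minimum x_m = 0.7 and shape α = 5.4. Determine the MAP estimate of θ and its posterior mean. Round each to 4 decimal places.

θ_MAP = 0.7000, E[θ|data] = 0.8591

The Pareto density is strictly decreasing on [x_m, ∞), so the mode is x_m = 0.7000.
Mean = α·x_m/(α−1) = 5.4·0.7/4.4 = 0.8591.
Right-skewed posterior ⇒ mode < mean.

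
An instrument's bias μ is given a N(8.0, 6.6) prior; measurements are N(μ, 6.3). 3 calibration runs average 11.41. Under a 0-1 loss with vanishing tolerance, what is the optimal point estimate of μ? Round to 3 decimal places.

Posterior for μ is Normal. Precision-weighted mean: (1/6.6·8.0 + 3/6.3·11.41) / (1/6.6 + 3/6.3) = 10.587.
A Normal posterior is symmetric, so mode = mean.
This is the posterior mode — the MAP estimate.

10.587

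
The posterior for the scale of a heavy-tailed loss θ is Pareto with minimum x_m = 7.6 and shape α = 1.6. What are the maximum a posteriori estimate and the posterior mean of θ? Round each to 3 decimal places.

The Pareto density is strictly decreasing on [x_m, ∞), so the mode is x_m = 7.600.
Mean = α·x_m/(α−1) = 1.6·7.6/0.6 = 20.267.

MAP: 7.600. Posterior mean: 20.267.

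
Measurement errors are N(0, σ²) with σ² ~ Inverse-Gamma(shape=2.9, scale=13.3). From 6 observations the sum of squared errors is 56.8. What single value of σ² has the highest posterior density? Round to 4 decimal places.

6.0435

Posterior: Inverse-Gamma(shape = 2.9+6/2 = 5.9, scale = 13.3+56.8/2 = 41.7).
Mode = β/(α+1) = 41.7/6.9 = 6.0435.
Mean = β/(α−1) = 41.7/4.9 = 8.5102.
This is the posterior mode — the MAP estimate.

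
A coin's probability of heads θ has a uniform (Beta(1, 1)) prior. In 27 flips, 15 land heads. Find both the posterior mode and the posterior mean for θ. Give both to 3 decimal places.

Posterior: Beta(1+15, 1+12) = Beta(16, 13).
Mode = (16−1)/(16+13−2) = 15/27 = 0.556.
Mean = 16/(16+13) = 16/29 = 0.552.

posterior mode = 0.556, posterior mean = 0.552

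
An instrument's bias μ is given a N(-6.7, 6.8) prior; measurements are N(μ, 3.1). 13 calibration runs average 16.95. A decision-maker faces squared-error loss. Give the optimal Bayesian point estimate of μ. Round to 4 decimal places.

16.1487

Posterior for μ is Normal. Precision-weighted mean: (1/6.8·-6.7 + 13/3.1·16.95) / (1/6.8 + 13/3.1) = 16.1487.
A Normal posterior is symmetric, so mode = mean.
Squared-error loss ⇒ the optimal estimator is the posterior mean.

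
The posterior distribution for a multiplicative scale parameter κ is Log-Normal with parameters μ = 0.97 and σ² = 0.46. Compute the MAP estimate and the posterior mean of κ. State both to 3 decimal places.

Mode = exp(μ − σ²) = exp(0.51) = 1.665.
Mean = exp(μ + σ²/2) = exp(1.200) = 3.320.
The mean is pulled above the mode by the posterior's right skew.

MAP = 1.665; posterior mean = 3.320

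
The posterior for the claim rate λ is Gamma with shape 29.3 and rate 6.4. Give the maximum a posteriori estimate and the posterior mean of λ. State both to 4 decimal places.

MAP: 4.4219. Posterior mean: 4.5781.

Mode = (α−1)/β = 28.3/6.4 = 4.4219.
Mean = α/β = 29.3/6.4 = 4.5781.
The mean is pulled above the mode by the posterior's right skew.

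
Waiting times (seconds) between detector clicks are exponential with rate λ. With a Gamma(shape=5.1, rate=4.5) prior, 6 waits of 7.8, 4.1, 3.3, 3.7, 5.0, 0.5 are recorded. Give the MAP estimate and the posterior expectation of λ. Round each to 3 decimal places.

Σ times = 24.4. Posterior: Gamma(shape = 5.1+6 = 11.1, rate = 4.5+24.4 = 28.9).
Mode = (α−1)/β = 10.1/28.9 = 0.349.
Mean = α/β = 11.1/28.9 = 0.384.

MAP = 0.349, posterior mean = 0.384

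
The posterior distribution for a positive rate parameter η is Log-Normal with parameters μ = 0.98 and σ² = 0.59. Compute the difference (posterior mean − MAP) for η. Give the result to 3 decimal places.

Mode = exp(μ − σ²) = exp(0.39) = 1.477.
Mean = exp(μ + σ²/2) = exp(1.275) = 3.579.
Difference = 3.579 − 1.477 = 2.102.

2.102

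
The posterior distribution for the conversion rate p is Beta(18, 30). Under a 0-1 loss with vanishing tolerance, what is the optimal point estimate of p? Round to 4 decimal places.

0.3696

Mode = (18−1)/(18+30−2) = 17/46 = 0.3696.
Mean = 18/(18+30) = 18/48 = 0.3750.
This is the posterior mode — the MAP estimate.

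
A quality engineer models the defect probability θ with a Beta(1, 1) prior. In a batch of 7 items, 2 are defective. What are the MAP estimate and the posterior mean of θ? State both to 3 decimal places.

MAP: 0.286. Posterior mean: 0.333.

Posterior: Beta(1+2, 1+5) = Beta(3, 6).
Mode = (3−1)/(3+6−2) = 2/7 = 0.286.
Mean = 3/(3+6) = 3/9 = 0.333.
The mean is pulled above the mode by the posterior's right skew.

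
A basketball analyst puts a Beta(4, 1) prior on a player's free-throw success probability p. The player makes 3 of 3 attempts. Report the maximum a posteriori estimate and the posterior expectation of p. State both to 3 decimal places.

Posterior: Beta(4+3, 1+0) = Beta(7, 1).
Since β = 1 ≤ 1 and α > 1, the Beta density is monotone increasing on [0,1]; the mode is at 1.
Mean = 7/(7+1) = 0.875.
The mean is pulled below the mode by the posterior's left skew.

MAP = 1.000, posterior mean = 0.875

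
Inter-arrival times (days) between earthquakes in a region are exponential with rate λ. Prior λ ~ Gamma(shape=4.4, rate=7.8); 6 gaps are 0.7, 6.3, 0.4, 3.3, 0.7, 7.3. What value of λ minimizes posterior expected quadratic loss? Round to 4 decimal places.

Σ times = 18.7. Posterior: Gamma(shape = 4.4+6 = 10.4, rate = 7.8+18.7 = 26.5).
Mode = (α−1)/β = 9.4/26.5 = 0.3547.
Mean = α/β = 10.4/26.5 = 0.3925.
Quadratic loss ⇒ the optimal estimator is the posterior mean.

0.3925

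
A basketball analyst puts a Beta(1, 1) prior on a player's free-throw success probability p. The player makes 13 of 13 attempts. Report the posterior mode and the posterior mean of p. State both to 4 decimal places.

Posterior: Beta(1+13, 1+0) = Beta(14, 1).
Since β = 1 ≤ 1 and α > 1, the Beta density is monotone increasing on [0,1]; the mode is at 1.
Mean = 14/(14+1) = 0.9333.

MAP = 1.0000, posterior mean = 0.9333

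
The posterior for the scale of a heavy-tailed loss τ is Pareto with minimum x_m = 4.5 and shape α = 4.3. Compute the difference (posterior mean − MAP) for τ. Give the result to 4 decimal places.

1.3636

The Pareto density is strictly decreasing on [x_m, ∞), so the mode is x_m = 4.5000.
Mean = α·x_m/(α−1) = 4.3·4.5/3.3 = 5.8636.
Difference = 5.8636 − 4.5000 = 1.3636.
Mean > mode: the posterior has a right tail.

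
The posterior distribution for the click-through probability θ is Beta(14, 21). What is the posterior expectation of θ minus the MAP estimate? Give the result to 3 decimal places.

0.006

Mode = (14−1)/(14+21−2) = 13/33 = 0.394.
Mean = 14/(14+21) = 14/35 = 0.400.
Difference = 0.400 − 0.394 = 0.006.
Right-skewed posterior ⇒ mode < mean.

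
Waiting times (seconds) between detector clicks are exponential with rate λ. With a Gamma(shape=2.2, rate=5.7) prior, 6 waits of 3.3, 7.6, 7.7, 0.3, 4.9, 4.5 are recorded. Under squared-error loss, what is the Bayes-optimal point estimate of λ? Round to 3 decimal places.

Σ times = 28.3. Posterior: Gamma(shape = 2.2+6 = 8.2, rate = 5.7+28.3 = 34.0).
Mode = (α−1)/β = 7.2/34.0 = 0.212.
Mean = α/β = 8.2/34.0 = 0.241.
Squared-error loss ⇒ the optimal estimator is the posterior mean.

0.241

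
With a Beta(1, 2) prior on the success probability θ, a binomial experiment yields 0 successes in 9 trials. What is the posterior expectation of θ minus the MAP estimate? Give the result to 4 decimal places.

0.0833

Posterior: Beta(1+0, 2+9) = Beta(1, 11).
Since α = 1 ≤ 1 and β > 1, the Beta density is monotone decreasing on [0,1]; the mode is at 0.
Mean = 1/(1+11) = 0.0833.
Difference = 0.0833 − 0.0000 = 0.0833.
The mean is pulled above the mode by the posterior's right skew.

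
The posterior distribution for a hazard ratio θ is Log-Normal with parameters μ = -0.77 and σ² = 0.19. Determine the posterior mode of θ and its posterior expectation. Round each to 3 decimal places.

Mode = exp(μ − σ²) = exp(-0.96) = 0.383.
Mean = exp(μ + σ²/2) = exp(-0.675) = 0.509.
Right-skewed posterior ⇒ mode < mean.

θ_MAP = 0.383, E[θ|data] = 0.509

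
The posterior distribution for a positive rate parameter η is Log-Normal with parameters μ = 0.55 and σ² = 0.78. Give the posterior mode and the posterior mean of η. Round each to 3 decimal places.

Mode = exp(μ − σ²) = exp(-0.23) = 0.795.
Mean = exp(μ + σ²/2) = exp(0.940) = 2.560.

posterior mode = 0.795, posterior mean = 2.560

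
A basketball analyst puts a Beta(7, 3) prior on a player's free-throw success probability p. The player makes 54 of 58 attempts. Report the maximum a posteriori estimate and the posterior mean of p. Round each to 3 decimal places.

Posterior: Beta(7+54, 3+4) = Beta(61, 7).
Mode = (61−1)/(61+7−2) = 60/66 = 0.909.
Mean = 61/(61+7) = 61/68 = 0.897.
Left-skewed posterior ⇒ mean < mode.

MAP = 0.909, posterior mean = 0.897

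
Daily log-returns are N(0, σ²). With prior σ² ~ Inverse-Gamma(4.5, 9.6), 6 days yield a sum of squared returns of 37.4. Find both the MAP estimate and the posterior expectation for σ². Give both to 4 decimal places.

Posterior: Inverse-Gamma(shape = 4.5+6/2 = 7.5, scale = 9.6+37.4/2 = 28.3).
Mode = β/(α+1) = 28.3/8.5 = 3.3294.
Mean = β/(α−1) = 28.3/6.5 = 4.3538.
Mean > mode: the posterior has a right tail.

MAP = 3.3294; posterior mean = 4.3538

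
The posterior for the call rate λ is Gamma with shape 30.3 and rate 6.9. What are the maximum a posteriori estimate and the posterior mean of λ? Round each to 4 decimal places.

Mode = (α−1)/β = 29.3/6.9 = 4.2464.
Mean = α/β = 30.3/6.9 = 4.3913.
The posterior is right-skewed, so the mean exceeds the mode.

λ_MAP = 4.2464, E[λ|data] = 4.3913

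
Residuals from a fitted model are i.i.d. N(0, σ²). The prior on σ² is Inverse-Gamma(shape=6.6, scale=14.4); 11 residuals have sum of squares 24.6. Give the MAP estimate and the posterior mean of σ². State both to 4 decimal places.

Posterior: Inverse-Gamma(shape = 6.6+11/2 = 12.1, scale = 14.4+24.6/2 = 26.7).
Mode = β/(α+1) = 26.7/13.1 = 2.0382.
Mean = β/(α−1) = 26.7/11.1 = 2.4054.

MAP = 2.0382; posterior mean = 2.4054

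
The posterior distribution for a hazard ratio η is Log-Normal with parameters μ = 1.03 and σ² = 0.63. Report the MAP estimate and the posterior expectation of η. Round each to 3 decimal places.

MAP = 1.492, posterior mean = 3.838

Mode = exp(μ − σ²) = exp(0.40) = 1.492.
Mean = exp(μ + σ²/2) = exp(1.345) = 3.838.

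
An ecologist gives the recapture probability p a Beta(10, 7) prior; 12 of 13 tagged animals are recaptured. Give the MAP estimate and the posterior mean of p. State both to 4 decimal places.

Posterior: Beta(10+12, 7+1) = Beta(22, 8).
Mode = (22−1)/(22+8−2) = 21/28 = 0.7500.
Mean = 22/(22+8) = 22/30 = 0.7333.
Mode > mean: the posterior has a left tail.

MAP estimate = 0.7500, posterior mean = 0.7333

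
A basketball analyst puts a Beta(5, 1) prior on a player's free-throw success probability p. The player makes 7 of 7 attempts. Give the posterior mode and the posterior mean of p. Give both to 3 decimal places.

p_MAP = 1.000, E[p|data] = 0.923

Posterior: Beta(5+7, 1+0) = Beta(12, 1).
Since β = 1 ≤ 1 and α > 1, the Beta density is monotone increasing on [0,1]; the mode is at 1.
Mean = 12/(12+1) = 0.923.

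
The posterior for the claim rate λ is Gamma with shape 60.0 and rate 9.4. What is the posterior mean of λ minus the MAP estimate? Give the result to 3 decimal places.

Mode = (α−1)/β = 59.0/9.4 = 6.277.
Mean = α/β = 60.0/9.4 = 6.383.
Difference = 6.383 − 6.277 = 0.106.

0.106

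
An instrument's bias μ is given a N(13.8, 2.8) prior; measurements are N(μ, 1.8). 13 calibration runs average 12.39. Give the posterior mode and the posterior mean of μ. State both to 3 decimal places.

Posterior for μ is Normal. Precision-weighted mean: (1/2.8·13.8 + 13/1.8·12.39) / (1/2.8 + 13/1.8) = 12.456.
A Normal posterior is symmetric, so mode = mean.

MAP: 12.456. Posterior mean: 12.456.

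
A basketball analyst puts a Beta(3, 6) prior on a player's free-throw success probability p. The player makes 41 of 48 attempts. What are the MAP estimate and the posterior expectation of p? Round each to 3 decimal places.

Posterior: Beta(3+41, 6+7) = Beta(44, 13).
Mode = (44−1)/(44+13−2) = 43/55 = 0.782.
Mean = 44/(44+13) = 44/57 = 0.772.

MAP estimate = 0.782, posterior expectation = 0.772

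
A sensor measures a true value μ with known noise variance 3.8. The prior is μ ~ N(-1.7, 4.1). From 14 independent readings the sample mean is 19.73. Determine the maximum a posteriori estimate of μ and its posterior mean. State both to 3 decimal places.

MAP = 18.399; posterior mean = 18.399

Posterior for μ is Normal. Precision-weighted mean: (1/4.1·-1.7 + 14/3.8·19.73) / (1/4.1 + 14/3.8) = 18.399.
A Normal posterior is symmetric, so mode = mean.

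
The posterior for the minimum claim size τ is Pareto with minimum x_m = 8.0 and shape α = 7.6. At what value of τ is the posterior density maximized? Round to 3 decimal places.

The Pareto density is strictly decreasing on [x_m, ∞), so the mode is x_m = 8.000.
Mean = α·x_m/(α−1) = 7.6·8.0/6.6 = 9.212.
This is the posterior mode — the MAP estimate.

8.000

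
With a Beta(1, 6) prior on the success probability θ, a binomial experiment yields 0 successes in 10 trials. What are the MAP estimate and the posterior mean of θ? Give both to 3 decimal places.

Posterior: Beta(1+0, 6+10) = Beta(1, 16).
Since α = 1 ≤ 1 and β > 1, the Beta density is monotone decreasing on [0,1]; the mode is at 0.
Mean = 1/(1+16) = 0.059.

MAP = 0.000, posterior mean = 0.059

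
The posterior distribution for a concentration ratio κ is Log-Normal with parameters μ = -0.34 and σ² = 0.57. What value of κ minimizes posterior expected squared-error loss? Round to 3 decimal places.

Mode = exp(μ − σ²) = exp(-0.91) = 0.403.
Mean = exp(μ + σ²/2) = exp(-0.055) = 0.946.
Squared-error loss ⇒ the optimal estimator is the posterior mean.

0.946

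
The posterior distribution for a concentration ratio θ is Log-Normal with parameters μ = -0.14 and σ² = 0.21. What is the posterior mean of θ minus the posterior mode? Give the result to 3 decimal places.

0.261

Mode = exp(μ − σ²) = exp(-0.35) = 0.705.
Mean = exp(μ + σ²/2) = exp(-0.035) = 0.966.
Difference = 0.966 − 0.705 = 0.261.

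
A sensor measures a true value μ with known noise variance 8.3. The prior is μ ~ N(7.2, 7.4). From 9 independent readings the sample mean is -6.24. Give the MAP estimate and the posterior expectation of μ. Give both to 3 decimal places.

MAP: -4.751. Posterior mean: -4.751.

Posterior for μ is Normal. Precision-weighted mean: (1/7.4·7.2 + 9/8.3·-6.24) / (1/7.4 + 9/8.3) = -4.751.
A Normal posterior is symmetric, so mode = mean.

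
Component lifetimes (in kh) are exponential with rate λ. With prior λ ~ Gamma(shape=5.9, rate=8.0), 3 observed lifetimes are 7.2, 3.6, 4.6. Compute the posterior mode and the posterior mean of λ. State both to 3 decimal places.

Σ times = 15.4. Posterior: Gamma(shape = 5.9+3 = 8.9, rate = 8.0+15.4 = 23.4).
Mode = (α−1)/β = 7.9/23.4 = 0.338.
Mean = α/β = 8.9/23.4 = 0.380.

MAP = 0.338; posterior mean = 0.380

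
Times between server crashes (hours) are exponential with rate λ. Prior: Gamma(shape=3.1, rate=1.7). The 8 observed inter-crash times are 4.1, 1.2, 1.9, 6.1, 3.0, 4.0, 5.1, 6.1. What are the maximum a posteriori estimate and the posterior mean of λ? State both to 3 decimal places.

Σ times = 31.5. Posterior: Gamma(shape = 3.1+8 = 11.1, rate = 1.7+31.5 = 33.2).
Mode = (α−1)/β = 10.1/33.2 = 0.304.
Mean = α/β = 11.1/33.2 = 0.334.

maximum a posteriori estimate = 0.304, posterior mean = 0.334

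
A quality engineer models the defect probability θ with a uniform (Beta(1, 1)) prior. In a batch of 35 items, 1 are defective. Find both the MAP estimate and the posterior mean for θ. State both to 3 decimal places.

MAP = 0.029, posterior mean = 0.054

Posterior: Beta(1+1, 1+34) = Beta(2, 35).
Mode = (2−1)/(2+35−2) = 1/35 = 0.029.
Mean = 2/(2+35) = 2/37 = 0.054.
Right-skewed posterior ⇒ mode < mean.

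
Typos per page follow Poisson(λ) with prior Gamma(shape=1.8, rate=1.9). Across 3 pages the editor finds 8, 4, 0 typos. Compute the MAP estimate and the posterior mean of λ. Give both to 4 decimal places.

Σ counts = 12. Posterior: Gamma(shape = 1.8+12 = 13.8, rate = 1.9+3 = 4.9).
Mode = (α−1)/β = 12.8/4.9 = 2.6122.
Mean = α/β = 13.8/4.9 = 2.8163.

MAP = 2.6122; posterior mean = 2.8163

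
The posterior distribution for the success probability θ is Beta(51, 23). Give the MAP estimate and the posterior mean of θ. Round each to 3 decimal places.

Mode = (51−1)/(51+23−2) = 50/72 = 0.694.
Mean = 51/(51+23) = 51/74 = 0.689.

MAP = 0.694, posterior mean = 0.689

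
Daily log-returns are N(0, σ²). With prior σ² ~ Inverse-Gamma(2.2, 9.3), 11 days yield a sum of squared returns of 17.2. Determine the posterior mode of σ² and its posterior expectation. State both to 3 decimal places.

Posterior: Inverse-Gamma(shape = 2.2+11/2 = 7.7, scale = 9.3+17.2/2 = 17.9).
Mode = β/(α+1) = 17.9/8.7 = 2.057.
Mean = β/(α−1) = 17.9/6.7 = 2.672.

MAP = 2.057; posterior mean = 2.672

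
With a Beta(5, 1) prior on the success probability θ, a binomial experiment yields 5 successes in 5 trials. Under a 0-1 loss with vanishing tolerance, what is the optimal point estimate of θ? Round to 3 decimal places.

1.000

Posterior: Beta(5+5, 1+0) = Beta(10, 1).
Since β = 1 ≤ 1 and α > 1, the Beta density is monotone increasing on [0,1]; the mode is at 1.
Mean = 10/(10+1) = 0.909.
This is the posterior mode — the MAP estimate.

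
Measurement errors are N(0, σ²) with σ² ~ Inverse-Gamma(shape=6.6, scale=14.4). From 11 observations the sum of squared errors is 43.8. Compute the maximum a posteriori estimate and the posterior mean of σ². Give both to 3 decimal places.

MAP: 2.771. Posterior mean: 3.270.

Posterior: Inverse-Gamma(shape = 6.6+11/2 = 12.1, scale = 14.4+43.8/2 = 36.3).
Mode = β/(α+1) = 36.3/13.1 = 2.771.
Mean = β/(α−1) = 36.3/11.1 = 3.270.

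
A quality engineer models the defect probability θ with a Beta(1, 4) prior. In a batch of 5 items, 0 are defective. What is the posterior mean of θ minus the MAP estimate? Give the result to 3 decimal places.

Posterior: Beta(1+0, 4+5) = Beta(1, 9).
Since α = 1 ≤ 1 and β > 1, the Beta density is monotone decreasing on [0,1]; the mode is at 0.
Mean = 1/(1+9) = 0.100.
Difference = 0.100 − 0.000 = 0.100.
The posterior is right-skewed, so the mean exceeds the mode.

0.100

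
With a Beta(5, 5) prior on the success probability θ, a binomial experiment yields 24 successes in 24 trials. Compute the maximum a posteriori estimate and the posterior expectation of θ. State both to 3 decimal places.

θ_MAP = 0.875, E[θ|data] = 0.853

Posterior: Beta(5+24, 5+0) = Beta(29, 5).
Mode = (29−1)/(29+5−2) = 28/32 = 0.875.
Mean = 29/(29+5) = 29/34 = 0.853.
Mode > mean: the posterior has a left tail.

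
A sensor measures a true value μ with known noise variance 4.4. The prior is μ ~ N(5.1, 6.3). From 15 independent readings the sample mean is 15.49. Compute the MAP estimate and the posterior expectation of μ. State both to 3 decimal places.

Posterior for μ is Normal. Precision-weighted mean: (1/6.3·5.1 + 15/4.4·15.49) / (1/6.3 + 15/4.4) = 15.028.
A Normal posterior is symmetric, so mode = mean.

MAP = 15.028, posterior mean = 15.028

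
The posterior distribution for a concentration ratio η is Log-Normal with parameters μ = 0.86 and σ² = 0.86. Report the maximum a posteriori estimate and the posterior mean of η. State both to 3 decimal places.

η_MAP = 1.000, E[η|data] = 3.633

Mode = exp(μ − σ²) = exp(0.00) = 1.000.
Mean = exp(μ + σ²/2) = exp(1.290) = 3.633.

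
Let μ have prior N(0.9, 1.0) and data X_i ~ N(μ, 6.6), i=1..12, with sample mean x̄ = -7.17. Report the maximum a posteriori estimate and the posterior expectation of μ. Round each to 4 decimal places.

Posterior for μ is Normal. Precision-weighted mean: (1/1.0·0.9 + 12/6.6·-7.17) / (1/1.0 + 12/6.6) = -4.3065.
A Normal posterior is symmetric, so mode = mean.

maximum a posteriori estimate = -4.3065, posterior expectation = -4.3065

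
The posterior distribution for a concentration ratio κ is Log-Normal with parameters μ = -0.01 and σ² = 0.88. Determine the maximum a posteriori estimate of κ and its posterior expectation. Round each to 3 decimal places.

Mode = exp(μ − σ²) = exp(-0.89) = 0.411.
Mean = exp(μ + σ²/2) = exp(0.430) = 1.537.

maximum a posteriori estimate = 0.411, posterior expectation = 1.537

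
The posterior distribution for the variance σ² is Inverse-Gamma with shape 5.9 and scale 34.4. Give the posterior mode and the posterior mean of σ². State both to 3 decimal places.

MAP = 4.986; posterior mean = 7.020

Mode = β/(α+1) = 34.4/6.9 = 4.986.
Mean = β/(α−1) = 34.4/4.9 = 7.020.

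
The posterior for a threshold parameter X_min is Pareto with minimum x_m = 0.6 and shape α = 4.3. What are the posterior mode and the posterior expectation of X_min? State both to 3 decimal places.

The Pareto density is strictly decreasing on [x_m, ∞), so the mode is x_m = 0.600.
Mean = α·x_m/(α−1) = 4.3·0.6/3.3 = 0.782.

X_min_MAP = 0.600, E[X_min|data] = 0.782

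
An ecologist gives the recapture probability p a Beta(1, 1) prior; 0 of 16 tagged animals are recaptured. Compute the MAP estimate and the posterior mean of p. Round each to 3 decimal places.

Posterior: Beta(1+0, 1+16) = Beta(1, 17).
Since α = 1 ≤ 1 and β > 1, the Beta density is monotone decreasing on [0,1]; the mode is at 0.
Mean = 1/(1+17) = 0.056.

p_MAP = 0.000, E[p|data] = 0.056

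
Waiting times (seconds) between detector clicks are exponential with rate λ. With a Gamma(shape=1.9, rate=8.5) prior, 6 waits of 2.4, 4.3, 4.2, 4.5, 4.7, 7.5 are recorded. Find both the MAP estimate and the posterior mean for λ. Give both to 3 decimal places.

MAP estimate = 0.191, posterior mean = 0.219

Σ times = 27.6. Posterior: Gamma(shape = 1.9+6 = 7.9, rate = 8.5+27.6 = 36.1).
Mode = (α−1)/β = 6.9/36.1 = 0.191.
Mean = α/β = 7.9/36.1 = 0.219.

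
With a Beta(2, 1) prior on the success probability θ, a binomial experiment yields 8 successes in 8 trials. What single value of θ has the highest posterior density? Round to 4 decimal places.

Posterior: Beta(2+8, 1+0) = Beta(10, 1).
Since β = 1 ≤ 1 and α > 1, the Beta density is monotone increasing on [0,1]; the mode is at 1.
Mean = 10/(10+1) = 0.9091.
This is the posterior mode — the MAP estimate.

1.0000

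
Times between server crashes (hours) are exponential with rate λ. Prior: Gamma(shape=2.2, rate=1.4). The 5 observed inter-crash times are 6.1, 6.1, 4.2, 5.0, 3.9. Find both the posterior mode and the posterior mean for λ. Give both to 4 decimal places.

Σ times = 25.3. Posterior: Gamma(shape = 2.2+5 = 7.2, rate = 1.4+25.3 = 26.7).
Mode = (α−1)/β = 6.2/26.7 = 0.2322.
Mean = α/β = 7.2/26.7 = 0.2697.

λ_MAP = 0.2322, E[λ|data] = 0.2697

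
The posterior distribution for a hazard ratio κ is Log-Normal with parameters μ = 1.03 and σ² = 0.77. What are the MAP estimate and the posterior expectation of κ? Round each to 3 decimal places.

Mode = exp(μ − σ²) = exp(0.26) = 1.297.
Mean = exp(μ + σ²/2) = exp(1.415) = 4.116.

κ_MAP = 1.297, E[κ|data] = 4.116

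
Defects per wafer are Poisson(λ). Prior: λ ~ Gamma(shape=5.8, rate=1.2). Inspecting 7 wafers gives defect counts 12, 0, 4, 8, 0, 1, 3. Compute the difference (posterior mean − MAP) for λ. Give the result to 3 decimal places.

0.122

Σ counts = 28. Posterior: Gamma(shape = 5.8+28 = 33.8, rate = 1.2+7 = 8.2).
Mode = (α−1)/β = 32.8/8.2 = 4.000.
Mean = α/β = 33.8/8.2 = 4.122.
Difference = 4.122 − 4.000 = 0.122.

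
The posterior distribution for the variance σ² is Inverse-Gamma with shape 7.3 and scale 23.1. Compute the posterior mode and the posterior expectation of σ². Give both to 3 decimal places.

MAP = 2.783, posterior mean = 3.667

Mode = β/(α+1) = 23.1/8.3 = 2.783.
Mean = β/(α−1) = 23.1/6.3 = 3.667.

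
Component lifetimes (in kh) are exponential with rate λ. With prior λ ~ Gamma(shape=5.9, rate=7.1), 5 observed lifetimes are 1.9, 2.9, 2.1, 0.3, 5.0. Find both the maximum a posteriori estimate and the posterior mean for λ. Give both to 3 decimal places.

MAP = 0.513, posterior mean = 0.565

Σ times = 12.2. Posterior: Gamma(shape = 5.9+5 = 10.9, rate = 7.1+12.2 = 19.3).
Mode = (α−1)/β = 9.9/19.3 = 0.513.
Mean = α/β = 10.9/19.3 = 0.565.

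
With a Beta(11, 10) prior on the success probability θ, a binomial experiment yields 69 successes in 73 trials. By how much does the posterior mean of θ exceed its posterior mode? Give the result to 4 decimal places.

-0.0076

Posterior: Beta(11+69, 10+4) = Beta(80, 14).
Mode = (80−1)/(80+14−2) = 79/92 = 0.8587.
Mean = 80/(80+14) = 80/94 = 0.8511.
Difference = 0.8511 − 0.8587 = -0.0076.
Left-skewed posterior ⇒ mean < mode.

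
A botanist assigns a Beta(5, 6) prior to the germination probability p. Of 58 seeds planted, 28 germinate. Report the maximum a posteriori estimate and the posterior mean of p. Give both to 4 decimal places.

MAP: 0.4776. Posterior mean: 0.4783.

Posterior: Beta(5+28, 6+30) = Beta(33, 36).
Mode = (33−1)/(33+36−2) = 32/67 = 0.4776.
Mean = 33/(33+36) = 33/69 = 0.4783.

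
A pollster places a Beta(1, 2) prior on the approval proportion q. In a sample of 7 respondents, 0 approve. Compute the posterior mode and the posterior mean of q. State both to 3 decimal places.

Posterior: Beta(1+0, 2+7) = Beta(1, 9).
Since α = 1 ≤ 1 and β > 1, the Beta density is monotone decreasing on [0,1]; the mode is at 0.
Mean = 1/(1+9) = 0.100.
Mean > mode: the posterior has a right tail.

MAP: 0.000. Posterior mean: 0.100.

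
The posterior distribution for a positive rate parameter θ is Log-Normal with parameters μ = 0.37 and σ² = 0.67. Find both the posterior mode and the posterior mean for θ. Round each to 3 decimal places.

Mode = exp(μ − σ²) = exp(-0.30) = 0.741.
Mean = exp(μ + σ²/2) = exp(0.705) = 2.024.

posterior mode = 0.741, posterior mean = 2.024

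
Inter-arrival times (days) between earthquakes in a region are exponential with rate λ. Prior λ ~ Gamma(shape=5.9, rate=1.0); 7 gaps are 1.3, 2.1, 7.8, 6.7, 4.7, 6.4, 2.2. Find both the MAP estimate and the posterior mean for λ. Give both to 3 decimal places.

MAP = 0.370; posterior mean = 0.401

Σ times = 31.2. Posterior: Gamma(shape = 5.9+7 = 12.9, rate = 1.0+31.2 = 32.2).
Mode = (α−1)/β = 11.9/32.2 = 0.370.
Mean = α/β = 12.9/32.2 = 0.401.
The posterior is right-skewed, so the mean exceeds the mode.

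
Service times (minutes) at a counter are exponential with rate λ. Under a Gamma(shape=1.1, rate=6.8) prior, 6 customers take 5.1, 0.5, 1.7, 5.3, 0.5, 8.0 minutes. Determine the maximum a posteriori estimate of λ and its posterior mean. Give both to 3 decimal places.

λ_MAP = 0.219, E[λ|data] = 0.254

Σ times = 21.1. Posterior: Gamma(shape = 1.1+6 = 7.1, rate = 6.8+21.1 = 27.9).
Mode = (α−1)/β = 6.1/27.9 = 0.219.
Mean = α/β = 7.1/27.9 = 0.254.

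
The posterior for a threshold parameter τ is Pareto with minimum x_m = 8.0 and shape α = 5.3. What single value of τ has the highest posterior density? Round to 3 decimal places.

The Pareto density is strictly decreasing on [x_m, ∞), so the mode is x_m = 8.000.
Mean = α·x_m/(α−1) = 5.3·8.0/4.3 = 9.860.
This is the posterior mode — the MAP estimate.

8.000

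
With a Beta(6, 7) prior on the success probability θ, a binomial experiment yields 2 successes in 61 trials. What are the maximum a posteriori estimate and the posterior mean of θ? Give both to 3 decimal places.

MAP: 0.097. Posterior mean: 0.108.

Posterior: Beta(6+2, 7+59) = Beta(8, 66).
Mode = (8−1)/(8+66−2) = 7/72 = 0.097.
Mean = 8/(8+66) = 8/74 = 0.108.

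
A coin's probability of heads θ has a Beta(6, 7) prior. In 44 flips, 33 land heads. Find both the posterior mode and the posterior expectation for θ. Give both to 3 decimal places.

Posterior: Beta(6+33, 7+11) = Beta(39, 18).
Mode = (39−1)/(39+18−2) = 38/55 = 0.691.
Mean = 39/(39+18) = 39/57 = 0.684.

MAP = 0.691, posterior mean = 0.684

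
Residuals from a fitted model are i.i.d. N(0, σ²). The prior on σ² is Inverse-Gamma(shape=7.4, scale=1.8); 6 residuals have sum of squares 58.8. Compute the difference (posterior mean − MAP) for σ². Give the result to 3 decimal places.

Posterior: Inverse-Gamma(shape = 7.4+6/2 = 10.4, scale = 1.8+58.8/2 = 31.2).
Mode = β/(α+1) = 31.2/11.4 = 2.737.
Mean = β/(α−1) = 31.2/9.4 = 3.319.
Difference = 3.319 − 2.737 = 0.582.

0.582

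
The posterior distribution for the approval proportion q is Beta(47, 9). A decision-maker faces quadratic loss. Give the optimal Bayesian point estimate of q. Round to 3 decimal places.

Mode = (47−1)/(47+9−2) = 46/54 = 0.852.
Mean = 47/(47+9) = 47/56 = 0.839.
Quadratic loss ⇒ the optimal estimator is the posterior mean.

0.839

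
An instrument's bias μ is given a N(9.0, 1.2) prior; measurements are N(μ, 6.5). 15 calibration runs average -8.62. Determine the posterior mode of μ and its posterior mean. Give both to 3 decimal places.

posterior mode = -3.945, posterior mean = -3.945

Posterior for μ is Normal. Precision-weighted mean: (1/1.2·9.0 + 15/6.5·-8.62) / (1/1.2 + 15/6.5) = -3.945.
A Normal posterior is symmetric, so mode = mean.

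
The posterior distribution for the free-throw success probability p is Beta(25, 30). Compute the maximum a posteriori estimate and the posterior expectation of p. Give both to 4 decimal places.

Mode = (25−1)/(25+30−2) = 24/53 = 0.4528.
Mean = 25/(25+30) = 25/55 = 0.4545.
Mean > mode: the posterior has a right tail.

MAP: 0.4528. Posterior mean: 0.4545.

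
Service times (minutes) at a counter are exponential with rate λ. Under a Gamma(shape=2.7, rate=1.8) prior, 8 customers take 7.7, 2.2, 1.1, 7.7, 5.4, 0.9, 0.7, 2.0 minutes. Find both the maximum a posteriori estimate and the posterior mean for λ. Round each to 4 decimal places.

Σ times = 27.7. Posterior: Gamma(shape = 2.7+8 = 10.7, rate = 1.8+27.7 = 29.5).
Mode = (α−1)/β = 9.7/29.5 = 0.3288.
Mean = α/β = 10.7/29.5 = 0.3627.
Mean > mode: the posterior has a right tail.

maximum a posteriori estimate = 0.3288, posterior mean = 0.3627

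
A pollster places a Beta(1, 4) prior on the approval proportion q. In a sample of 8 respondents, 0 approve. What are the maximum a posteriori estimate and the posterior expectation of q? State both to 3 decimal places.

Posterior: Beta(1+0, 4+8) = Beta(1, 12).
Since α = 1 ≤ 1 and β > 1, the Beta density is monotone decreasing on [0,1]; the mode is at 0.
Mean = 1/(1+12) = 0.077.

q_MAP = 0.000, E[q|data] = 0.077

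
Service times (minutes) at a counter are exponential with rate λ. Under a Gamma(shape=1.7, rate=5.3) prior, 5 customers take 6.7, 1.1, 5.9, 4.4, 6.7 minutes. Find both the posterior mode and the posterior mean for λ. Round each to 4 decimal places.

λ_MAP = 0.1894, E[λ|data] = 0.2226

Σ times = 24.8. Posterior: Gamma(shape = 1.7+5 = 6.7, rate = 5.3+24.8 = 30.1).
Mode = (α−1)/β = 5.7/30.1 = 0.1894.
Mean = α/β = 6.7/30.1 = 0.2226.
The mean is pulled above the mode by the posterior's right skew.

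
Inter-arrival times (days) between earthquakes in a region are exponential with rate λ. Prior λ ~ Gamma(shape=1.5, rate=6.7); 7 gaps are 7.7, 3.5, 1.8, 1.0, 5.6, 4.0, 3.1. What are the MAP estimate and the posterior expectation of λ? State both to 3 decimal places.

MAP: 0.225. Posterior mean: 0.254.

Σ times = 26.7. Posterior: Gamma(shape = 1.5+7 = 8.5, rate = 6.7+26.7 = 33.4).
Mode = (α−1)/β = 7.5/33.4 = 0.225.
Mean = α/β = 8.5/33.4 = 0.254.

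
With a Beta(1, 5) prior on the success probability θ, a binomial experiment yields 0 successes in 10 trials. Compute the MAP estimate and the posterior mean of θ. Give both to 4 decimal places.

Posterior: Beta(1+0, 5+10) = Beta(1, 15).
Since α = 1 ≤ 1 and β > 1, the Beta density is monotone decreasing on [0,1]; the mode is at 0.
Mean = 1/(1+15) = 0.0625.

θ_MAP = 0.0000, E[θ|data] = 0.0625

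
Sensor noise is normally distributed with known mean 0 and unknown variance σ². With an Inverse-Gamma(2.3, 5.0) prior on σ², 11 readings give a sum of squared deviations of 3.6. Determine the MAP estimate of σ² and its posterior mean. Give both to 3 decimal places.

MAP = 0.773, posterior mean = 1.000

Posterior: Inverse-Gamma(shape = 2.3+11/2 = 7.8, scale = 5.0+3.6/2 = 6.8).
Mode = β/(α+1) = 6.8/8.8 = 0.773.
Mean = β/(α−1) = 6.8/6.8 = 1.000.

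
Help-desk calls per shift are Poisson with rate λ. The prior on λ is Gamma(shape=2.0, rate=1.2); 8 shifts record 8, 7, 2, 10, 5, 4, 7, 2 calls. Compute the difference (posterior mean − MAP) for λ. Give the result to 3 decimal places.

0.109

Σ counts = 45. Posterior: Gamma(shape = 2.0+45 = 47.0, rate = 1.2+8 = 9.2).
Mode = (α−1)/β = 46.0/9.2 = 5.000.
Mean = α/β = 47.0/9.2 = 5.109.
Difference = 5.109 − 5.000 = 0.109.
Mean > mode: the posterior has a right tail.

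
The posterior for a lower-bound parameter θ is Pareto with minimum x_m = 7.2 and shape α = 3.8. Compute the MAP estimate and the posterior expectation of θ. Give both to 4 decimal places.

MAP = 7.2000; posterior mean = 9.7714

The Pareto density is strictly decreasing on [x_m, ∞), so the mode is x_m = 7.2000.
Mean = α·x_m/(α−1) = 3.8·7.2/2.8 = 9.7714.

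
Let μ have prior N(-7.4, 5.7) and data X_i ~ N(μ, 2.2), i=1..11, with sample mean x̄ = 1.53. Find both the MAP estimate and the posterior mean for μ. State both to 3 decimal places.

Posterior for μ is Normal. Precision-weighted mean: (1/5.7·-7.4 + 11/2.2·1.53) / (1/5.7 + 11/2.2) = 1.227.
A Normal posterior is symmetric, so mode = mean.

MAP estimate = 1.227, posterior mean = 1.227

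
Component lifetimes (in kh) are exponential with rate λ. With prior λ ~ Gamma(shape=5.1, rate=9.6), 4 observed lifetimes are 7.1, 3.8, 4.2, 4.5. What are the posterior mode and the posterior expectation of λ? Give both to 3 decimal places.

MAP: 0.277. Posterior mean: 0.312.

Σ times = 19.6. Posterior: Gamma(shape = 5.1+4 = 9.1, rate = 9.6+19.6 = 29.2).
Mode = (α−1)/β = 8.1/29.2 = 0.277.
Mean = α/β = 9.1/29.2 = 0.312.
The mean is pulled above the mode by the posterior's right skew.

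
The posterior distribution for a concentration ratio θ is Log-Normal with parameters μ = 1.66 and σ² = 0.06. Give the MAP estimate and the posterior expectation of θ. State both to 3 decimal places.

Mode = exp(μ − σ²) = exp(1.60) = 4.953.
Mean = exp(μ + σ²/2) = exp(1.690) = 5.419.

θ_MAP = 4.953, E[θ|data] = 5.419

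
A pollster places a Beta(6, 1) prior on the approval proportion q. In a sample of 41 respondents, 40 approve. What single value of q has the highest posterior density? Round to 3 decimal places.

0.978

Posterior: Beta(6+40, 1+1) = Beta(46, 2).
Mode = (46−1)/(46+2−2) = 45/46 = 0.978.
Mean = 46/(46+2) = 46/48 = 0.958.
This is the posterior mode — the MAP estimate.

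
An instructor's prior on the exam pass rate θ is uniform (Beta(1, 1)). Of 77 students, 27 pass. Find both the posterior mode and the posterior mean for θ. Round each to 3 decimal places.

Posterior: Beta(1+27, 1+50) = Beta(28, 51).
Mode = (28−1)/(28+51−2) = 27/77 = 0.351.
With a flat prior the MAP equals the MLE, 27/77.
Mean = 28/(28+51) = 28/79 = 0.354.
Right-skewed posterior ⇒ mode < mean.

MAP = 0.351; posterior mean = 0.354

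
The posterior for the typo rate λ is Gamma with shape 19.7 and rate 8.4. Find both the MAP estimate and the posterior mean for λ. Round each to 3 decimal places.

Mode = (α−1)/β = 18.7/8.4 = 2.226.
Mean = α/β = 19.7/8.4 = 2.345.

MAP estimate = 2.226, posterior mean = 2.345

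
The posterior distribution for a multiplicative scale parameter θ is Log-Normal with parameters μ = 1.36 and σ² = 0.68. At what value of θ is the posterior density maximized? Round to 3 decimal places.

1.974

Mode = exp(μ − σ²) = exp(0.68) = 1.974.
Mean = exp(μ + σ²/2) = exp(1.700) = 5.474.
This is the posterior mode — the MAP estimate.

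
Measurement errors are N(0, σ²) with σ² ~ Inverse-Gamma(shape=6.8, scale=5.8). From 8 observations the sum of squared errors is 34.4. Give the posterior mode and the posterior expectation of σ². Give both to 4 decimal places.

MAP: 1.9492. Posterior mean: 2.3469.

Posterior: Inverse-Gamma(shape = 6.8+8/2 = 10.8, scale = 5.8+34.4/2 = 23.0).
Mode = β/(α+1) = 23.0/11.8 = 1.9492.
Mean = β/(α−1) = 23.0/9.8 = 2.3469.
The mean is pulled above the mode by the posterior's right skew.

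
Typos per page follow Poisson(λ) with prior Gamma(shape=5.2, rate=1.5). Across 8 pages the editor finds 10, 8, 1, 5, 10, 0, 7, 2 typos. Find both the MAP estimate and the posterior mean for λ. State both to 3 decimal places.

λ_MAP = 4.968, E[λ|data] = 5.074

Σ counts = 43. Posterior: Gamma(shape = 5.2+43 = 48.2, rate = 1.5+8 = 9.5).
Mode = (α−1)/β = 47.2/9.5 = 4.968.
Mean = α/β = 48.2/9.5 = 5.074.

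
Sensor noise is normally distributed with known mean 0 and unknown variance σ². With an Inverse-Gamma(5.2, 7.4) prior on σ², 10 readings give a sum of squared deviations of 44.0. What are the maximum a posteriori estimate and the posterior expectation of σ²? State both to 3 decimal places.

Posterior: Inverse-Gamma(shape = 5.2+10/2 = 10.2, scale = 7.4+44.0/2 = 29.4).
Mode = β/(α+1) = 29.4/11.2 = 2.625.
Mean = β/(α−1) = 29.4/9.2 = 3.196.
The mean is pulled above the mode by the posterior's right skew.

MAP = 2.625; posterior mean = 3.196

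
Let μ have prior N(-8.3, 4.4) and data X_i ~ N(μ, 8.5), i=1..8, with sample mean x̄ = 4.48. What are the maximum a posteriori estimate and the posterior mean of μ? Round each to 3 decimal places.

Posterior for μ is Normal. Precision-weighted mean: (1/4.4·-8.3 + 8/8.5·4.48) / (1/4.4 + 8/8.5) = 1.994.
A Normal posterior is symmetric, so mode = mean.

maximum a posteriori estimate = 1.994, posterior mean = 1.994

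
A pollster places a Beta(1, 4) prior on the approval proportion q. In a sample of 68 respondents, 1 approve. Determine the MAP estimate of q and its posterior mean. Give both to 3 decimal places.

MAP = 0.014, posterior mean = 0.027

Posterior: Beta(1+1, 4+67) = Beta(2, 71).
Mode = (2−1)/(2+71−2) = 1/71 = 0.014.
Mean = 2/(2+71) = 2/73 = 0.027.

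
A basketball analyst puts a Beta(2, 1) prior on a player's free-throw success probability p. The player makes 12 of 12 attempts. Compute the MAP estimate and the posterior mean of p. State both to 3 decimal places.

p_MAP = 1.000, E[p|data] = 0.933

Posterior: Beta(2+12, 1+0) = Beta(14, 1).
Since β = 1 ≤ 1 and α > 1, the Beta density is monotone increasing on [0,1]; the mode is at 1.
Mean = 14/(14+1) = 0.933.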